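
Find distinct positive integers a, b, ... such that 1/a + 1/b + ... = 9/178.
1/20 + 1/1780

Greedy algorithm:
9/178: ceiling(178/9) = 20, use 1/20
1/1780: ceiling(1780/1) = 1780, use 1/1780
Result: 9/178 = 1/20 + 1/1780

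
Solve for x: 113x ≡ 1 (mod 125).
52

gcd(113, 125) = 1, so the inverse exists.
Extended Euclidean algorithm on (125, 113):
125 = 1 × 113 + 12  ⟹  12 = (1)·125 + (-1)·113
113 = 9 × 12 + 5  ⟹  5 = (-9)·125 + (10)·113
12 = 2 × 5 + 2  ⟹  2 = (19)·125 + (-21)·113
5 = 2 × 2 + 1  ⟹  1 = (-47)·125 + (52)·113
So (52)·113 ≡ 1 (mod 125), i.e. 113^(-1) ≡ 52 (mod 125).
Check: 113 × 52 = 5876 ≡ 1 (mod 125)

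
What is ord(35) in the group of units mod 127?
63

127 is prime, so ord(35) divides φ(127) = 126.
Divisors of 126: 1, 2, 3, 6, 7, 9, 14, 18, 21, 42, 63, 126.
Repeated squaring: 35^1 ≡ 35, 35^2 ≡ 82, 35^4 ≡ 120, 35^8 ≡ 49, 35^16 ≡ 115, 35^32 ≡ 17, 35^64 ≡ 35 (mod 127).
Test 35^d mod 127 for each divisor d in increasing order:
35^1 ≡ 35
35^2 ≡ 82
35^3 = 35^2·35^1 ≡ 76
35^6 = 35^4·35^2 ≡ 61
35^7 = 35^4·35^2·35^1 ≡ 103
35^9 = 35^8·35^1 ≡ 64
35^14 = 35^8·35^4·35^2 ≡ 68
35^18 = 35^16·35^2 ≡ 32
35^21 = 35^16·35^4·35^1 ≡ 19
35^42 = 35^32·35^8·35^2 ≡ 107
35^63 = 35^32·35^16·35^8·35^4·35^2·35^1 ≡ 1  ← first divisor giving 1
The order is 63.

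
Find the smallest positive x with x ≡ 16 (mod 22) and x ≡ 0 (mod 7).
126

Using Chinese Remainder Theorem:
M = 22 × 7 = 154
M1 = 7, M2 = 22
y1 = 7^(-1) mod 22 = 19
y2 = 22^(-1) mod 7 = 1
x = (16×7×19 + 0×22×1) mod 154 = 126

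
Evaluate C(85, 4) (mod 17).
0

Using Lucas' theorem:
Write n=85 and k=4 in base 17:
n in base 17: [5, 0]
k in base 17: [0, 4]
C(85,4) mod 17 = ∏ C(n_i, k_i) mod 17
Digit binomials (mod 17): C(5,0) = 1; C(0,4) = 0 (k_i > n_i)
Product: 1 × 0 = 0 ≡ 0 (mod 17)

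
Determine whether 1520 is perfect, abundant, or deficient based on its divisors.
abundant

Proper divisors of 1520: sum = 1 + 2 + 4 + 5 + 8 + 10 + 16 + 19 + ... + 190 + 304 + 380 + 760 (19 divisors) = 2200
Since 2200 > 1520, 1520 is abundant.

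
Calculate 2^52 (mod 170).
16

Repeated squaring. Binary of 52 = 110100.
2^1 ≡ 2 (mod 170); 2^2 ≡ 4 (mod 170); 2^4 ≡ 16 (mod 170); 2^8 ≡ 86 (mod 170); 2^16 ≡ 86 (mod 170); 2^32 ≡ 86 (mod 170)
2^52 = 2^4 × 2^16 × 2^32 ≡ 16 (mod 170)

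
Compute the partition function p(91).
64112359

p(n) counts ways to write n as a sum of positive integers (order ignored).
Euler's pentagonal recurrence: p(k) = p(k-1) + p(k-2) - p(k-5) - p(k-7) + p(k-12) + p(k-15) - ... (offsets j(3j∓1)/2, signs ++--, p(0)=1, p(<0)=0).
DP table for k = 0..90: p(0)=1, p(1)=1, p(2)=2, p(3)=3, p(4)=5, p(5)=7, p(6)=11, p(7)=15, p(8)=22, p(9)=30, p(10)=42, p(11)=56, p(12)=77, p(13)=101, p(14)=135, p(15)=176, p(16)=231, p(17)=297, p(18)=385, p(19)=490, p(20)=627, p(21)=792, p(22)=1002, p(23)=1255, p(24)=1575, p(25)=1958, p(26)=2436, p(27)=3010, p(28)=3718, p(29)=4565, p(30)=5604, p(31)=6842, p(32)=8349, p(33)=10143, p(34)=12310, p(35)=14883, p(36)=17977, p(37)=21637, p(38)=26015, p(39)=31185, p(40)=37338, p(41)=44583, p(42)=53174, p(43)=63261, p(44)=75175, p(45)=89134, p(46)=105558, p(47)=124754, p(48)=147273, p(49)=173525, p(50)=204226, p(51)=239943, p(52)=281589, p(53)=329931, p(54)=386155, p(55)=451276, p(56)=526823, p(57)=614154, p(58)=715220, p(59)=831820, p(60)=966467, p(61)=1121505, p(62)=1300156, p(63)=1505499, p(64)=1741630, p(65)=2012558, p(66)=2323520, p(67)=2679689, p(68)=3087735, p(69)=3554345, p(70)=4087968, p(71)=4697205, p(72)=5392783, p(73)=6185689, p(74)=7089500, p(75)=8118264, p(76)=9289091, p(77)=10619863, p(78)=12132164, p(79)=13848650, p(80)=15796476, p(81)=18004327, p(82)=20506255, p(83)=23338469, p(84)=26543660, p(85)=30167357, p(86)=34262962, p(87)=38887673, p(88)=44108109, p(89)=49995925, p(90)=56634173.
Final step: p(91) = p(90) + p(89) - p(86) - p(84) + p(79) + p(76) - p(69) - p(65) + p(56) + p(51) - p(40) - p(34) + p(21) + p(14)
= 56634173 + 49995925 - 34262962 - 26543660 + 13848650 + 9289091 - 3554345 - 2012558 + 526823 + 239943 - 37338 - 12310 + 792 + 135
= 64112359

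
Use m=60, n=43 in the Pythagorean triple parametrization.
(1751, 5160, 5449)

Euclid's formula: a = m² - n², b = 2mn, c = m² + n²
m = 60, n = 43
a = 60² - 43² = 3600 - 1849 = 1751
b = 2 × 60 × 43 = 5160
c = 60² + 43² = 3600 + 1849 = 5449
Verification: 1751² + 5160² = 3066001 + 26625600 = 29691601 = 5449² ✓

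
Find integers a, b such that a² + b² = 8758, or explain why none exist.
Not possible

Factorization: 8758 = 2 × 29 × 151
By Fermat: n is sum of two squares iff every prime p ≡ 3 (mod 4) appears to even power.
Prime(s) ≡ 3 (mod 4) with odd exponent: [(151, 1)]
Therefore 8758 cannot be expressed as a² + b².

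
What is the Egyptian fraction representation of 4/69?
1/18 + 1/414

Greedy algorithm:
4/69: ceiling(69/4) = 18, use 1/18
1/414: ceiling(414/1) = 414, use 1/414
Result: 4/69 = 1/18 + 1/414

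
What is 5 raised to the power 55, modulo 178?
55

Repeated squaring. Binary of 55 = 110111.
5^1 ≡ 5 (mod 178); 5^2 ≡ 25 (mod 178); 5^4 ≡ 91 (mod 178); 5^8 ≡ 93 (mod 178); 5^16 ≡ 105 (mod 178); 5^32 ≡ 167 (mod 178)
5^55 = 5^1 × 5^2 × 5^4 × 5^16 × 5^32 ≡ 55 (mod 178)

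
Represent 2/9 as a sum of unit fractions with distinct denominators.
1/5 + 1/45

Greedy algorithm:
2/9: ceiling(9/2) = 5, use 1/5
1/45: ceiling(45/1) = 45, use 1/45
Result: 2/9 = 1/5 + 1/45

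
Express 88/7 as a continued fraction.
[12; 1, 1, 3]

Euclidean algorithm steps:
88 = 12 × 7 + 4
7 = 1 × 4 + 3
4 = 1 × 3 + 1
3 = 3 × 1 + 0
Continued fraction: [12; 1, 1, 3]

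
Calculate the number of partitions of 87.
38887673

p(n) counts ways to write n as a sum of positive integers (order ignored).
Euler's pentagonal recurrence: p(k) = p(k-1) + p(k-2) - p(k-5) - p(k-7) + p(k-12) + p(k-15) - ... (offsets j(3j∓1)/2, signs ++--, p(0)=1, p(<0)=0).
DP table for k = 0..86: p(0)=1, p(1)=1, p(2)=2, p(3)=3, p(4)=5, p(5)=7, p(6)=11, p(7)=15, p(8)=22, p(9)=30, p(10)=42, p(11)=56, p(12)=77, p(13)=101, p(14)=135, p(15)=176, p(16)=231, p(17)=297, p(18)=385, p(19)=490, p(20)=627, p(21)=792, p(22)=1002, p(23)=1255, p(24)=1575, p(25)=1958, p(26)=2436, p(27)=3010, p(28)=3718, p(29)=4565, p(30)=5604, p(31)=6842, p(32)=8349, p(33)=10143, p(34)=12310, p(35)=14883, p(36)=17977, p(37)=21637, p(38)=26015, p(39)=31185, p(40)=37338, p(41)=44583, p(42)=53174, p(43)=63261, p(44)=75175, p(45)=89134, p(46)=105558, p(47)=124754, p(48)=147273, p(49)=173525, p(50)=204226, p(51)=239943, p(52)=281589, p(53)=329931, p(54)=386155, p(55)=451276, p(56)=526823, p(57)=614154, p(58)=715220, p(59)=831820, p(60)=966467, p(61)=1121505, p(62)=1300156, p(63)=1505499, p(64)=1741630, p(65)=2012558, p(66)=2323520, p(67)=2679689, p(68)=3087735, p(69)=3554345, p(70)=4087968, p(71)=4697205, p(72)=5392783, p(73)=6185689, p(74)=7089500, p(75)=8118264, p(76)=9289091, p(77)=10619863, p(78)=12132164, p(79)=13848650, p(80)=15796476, p(81)=18004327, p(82)=20506255, p(83)=23338469, p(84)=26543660, p(85)=30167357, p(86)=34262962.
Final step: p(87) = p(86) + p(85) - p(82) - p(80) + p(75) + p(72) - p(65) - p(61) + p(52) + p(47) - p(36) - p(30) + p(17) + p(10)
= 34262962 + 30167357 - 20506255 - 15796476 + 8118264 + 5392783 - 2012558 - 1121505 + 281589 + 124754 - 17977 - 5604 + 297 + 42
= 38887673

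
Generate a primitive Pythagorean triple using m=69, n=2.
(4757, 276, 4765)

Euclid's formula: a = m² - n², b = 2mn, c = m² + n²
m = 69, n = 2
a = 69² - 2² = 4761 - 4 = 4757
b = 2 × 69 × 2 = 276
c = 69² + 2² = 4761 + 4 = 4765
Verification: 4757² + 276² = 22629049 + 76176 = 22705225 = 4765² ✓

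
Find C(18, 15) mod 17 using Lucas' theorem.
0

Using Lucas' theorem:
Write n=18 and k=15 in base 17:
n in base 17: [1, 1]
k in base 17: [0, 15]
C(18,15) mod 17 = ∏ C(n_i, k_i) mod 17
Digit binomials (mod 17): C(1,0) = 1; C(1,15) = 0 (k_i > n_i)
Product: 1 × 0 = 0 ≡ 0 (mod 17)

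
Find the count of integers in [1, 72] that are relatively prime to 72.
24

72 = 2^3 × 3^2
φ(n) = n × ∏(1 - 1/p) for each prime p dividing n
φ(72) = 72 × (1 - 1/2) × (1 - 1/3) = 24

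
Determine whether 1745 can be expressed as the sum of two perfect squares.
8² + 41² (a=8, b=41)

Factorization: 1745 = 5 × 349
By Fermat: n is sum of two squares iff every prime p ≡ 3 (mod 4) appears to even power.
All primes ≡ 3 (mod 4) appear to even power.
Search a = 0, 1, 2, … for 1745 - a² a perfect square: first hit at a = 8: 1745 - 64 = 1681 = 41².
1745 = 8² + 41² = 64 + 1681 ✓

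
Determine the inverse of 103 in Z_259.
171

gcd(103, 259) = 1, so the inverse exists.
Extended Euclidean algorithm on (259, 103):
259 = 2 × 103 + 53  ⟹  53 = (1)·259 + (-2)·103
103 = 1 × 53 + 50  ⟹  50 = (-1)·259 + (3)·103
53 = 1 × 50 + 3  ⟹  3 = (2)·259 + (-5)·103
50 = 16 × 3 + 2  ⟹  2 = (-33)·259 + (83)·103
3 = 1 × 2 + 1  ⟹  1 = (35)·259 + (-88)·103
So (-88)·103 ≡ 1 (mod 259), i.e. 103^(-1) ≡ -88 ≡ 171 (mod 259).
Check: 103 × 171 = 17613 ≡ 1 (mod 259)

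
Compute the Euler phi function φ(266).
108

266 = 2 × 7 × 19
φ(n) = n × ∏(1 - 1/p) for each prime p dividing n
φ(266) = 266 × (1 - 1/2) × (1 - 1/7) × (1 - 1/19) = 108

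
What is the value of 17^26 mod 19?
9

Repeated squaring. Binary of 26 = 11010.
17^1 ≡ 17 (mod 19); 17^2 ≡ 4 (mod 19); 17^4 ≡ 16 (mod 19); 17^8 ≡ 9 (mod 19); 17^16 ≡ 5 (mod 19)
17^26 = 17^2 × 17^8 × 17^16 ≡ 9 (mod 19)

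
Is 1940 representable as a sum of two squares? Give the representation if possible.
2² + 44² (a=2, b=44)

Factorization: 1940 = 2^2 × 5 × 97
By Fermat: n is sum of two squares iff every prime p ≡ 3 (mod 4) appears to even power.
All primes ≡ 3 (mod 4) appear to even power.
Search a = 0, 1, 2, … for 1940 - a² a perfect square: first hit at a = 2: 1940 - 4 = 1936 = 44².
1940 = 2² + 44² = 4 + 1936 ✓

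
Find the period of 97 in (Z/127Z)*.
126

127 is prime, so ord(97) divides φ(127) = 126.
Divisors of 126: 1, 2, 3, 6, 7, 9, 14, 18, 21, 42, 63, 126.
Repeated squaring: 97^1 ≡ 97, 97^2 ≡ 11, 97^4 ≡ 121, 97^8 ≡ 36, 97^16 ≡ 26, 97^32 ≡ 41, 97^64 ≡ 30 (mod 127).
Test 97^d mod 127 for each divisor d in increasing order:
97^1 ≡ 97
97^2 ≡ 11
97^3 = 97^2·97^1 ≡ 51
97^6 = 97^4·97^2 ≡ 61
97^7 = 97^4·97^2·97^1 ≡ 75
97^9 = 97^8·97^1 ≡ 63
97^14 = 97^8·97^4·97^2 ≡ 37
97^18 = 97^16·97^2 ≡ 32
97^21 = 97^16·97^4·97^1 ≡ 108
97^42 = 97^32·97^8·97^2 ≡ 107
97^63 = 97^32·97^16·97^8·97^4·97^2·97^1 ≡ 126
97^126 = 97^64·97^32·97^16·97^8·97^4·97^2 ≡ 1  ← first divisor giving 1
The order is 126.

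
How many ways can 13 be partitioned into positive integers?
101

p(n) counts ways to write n as a sum of positive integers (order ignored).
Euler's pentagonal recurrence: p(k) = p(k-1) + p(k-2) - p(k-5) - p(k-7) + p(k-12) + p(k-15) - ... (offsets j(3j∓1)/2, signs ++--, p(0)=1, p(<0)=0).
DP table for k = 0..12: p(0)=1, p(1)=1, p(2)=2, p(3)=3, p(4)=5, p(5)=7, p(6)=11, p(7)=15, p(8)=22, p(9)=30, p(10)=42, p(11)=56, p(12)=77.
Final step: p(13) = p(12) + p(11) - p(8) - p(6) + p(1)
= 77 + 56 - 22 - 11 + 1
= 101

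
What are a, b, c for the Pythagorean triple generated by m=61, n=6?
(3685, 732, 3757)

Euclid's formula: a = m² - n², b = 2mn, c = m² + n²
m = 61, n = 6
a = 61² - 6² = 3721 - 36 = 3685
b = 2 × 61 × 6 = 732
c = 61² + 6² = 3721 + 36 = 3757
Verification: 3685² + 732² = 13579225 + 535824 = 14115049 = 3757² ✓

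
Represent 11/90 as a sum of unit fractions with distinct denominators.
1/9 + 1/90

Greedy algorithm:
11/90: ceiling(90/11) = 9, use 1/9
1/90: ceiling(90/1) = 90, use 1/90
Result: 11/90 = 1/9 + 1/90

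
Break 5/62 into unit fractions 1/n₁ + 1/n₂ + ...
1/13 + 1/269 + 1/216814

Greedy algorithm:
5/62: ceiling(62/5) = 13, use 1/13
3/806: ceiling(806/3) = 269, use 1/269
1/216814: ceiling(216814/1) = 216814, use 1/216814
Result: 5/62 = 1/13 + 1/269 + 1/216814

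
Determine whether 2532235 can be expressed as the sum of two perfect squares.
Not possible

Factorization: 2532235 = 5 × 17 × 31^3
By Fermat: n is sum of two squares iff every prime p ≡ 3 (mod 4) appears to even power.
Prime(s) ≡ 3 (mod 4) with odd exponent: [(31, 3)]
Therefore 2532235 cannot be expressed as a² + b².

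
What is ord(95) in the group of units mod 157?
156

157 is prime, so ord(95) divides φ(157) = 156.
Divisors of 156: 1, 2, 3, 4, 6, 12, 13, 26, 39, 52, 78, 156.
Repeated squaring: 95^1 ≡ 95, 95^2 ≡ 76, 95^4 ≡ 124, 95^8 ≡ 147, 95^16 ≡ 100, 95^32 ≡ 109, 95^64 ≡ 106, 95^128 ≡ 89 (mod 157).
Test 95^d mod 157 for each divisor d in increasing order:
95^1 ≡ 95
95^2 ≡ 76
95^3 = 95^2·95^1 ≡ 155
95^4 ≡ 124
95^6 = 95^4·95^2 ≡ 4
95^12 = 95^8·95^4 ≡ 16
95^13 = 95^8·95^4·95^1 ≡ 107
95^26 = 95^16·95^8·95^2 ≡ 145
95^39 = 95^32·95^4·95^2·95^1 ≡ 129
95^52 = 95^32·95^16·95^4 ≡ 144
95^78 = 95^64·95^8·95^4·95^2 ≡ 156
95^156 = 95^128·95^16·95^8·95^4 ≡ 1  ← first divisor giving 1
The order is 156.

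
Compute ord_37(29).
12

37 is prime, so ord(29) divides φ(37) = 36.
Divisors of 36: 1, 2, 3, 4, 6, 9, 12, 18, 36.
Repeated squaring: 29^1 ≡ 29, 29^2 ≡ 27, 29^4 ≡ 26, 29^8 ≡ 10, 29^16 ≡ 26, 29^32 ≡ 10 (mod 37).
Test 29^d mod 37 for each divisor d in increasing order:
29^1 ≡ 29
29^2 ≡ 27
29^3 = 29^2·29^1 ≡ 6
29^4 ≡ 26
29^6 = 29^4·29^2 ≡ 36
29^9 = 29^8·29^1 ≡ 31
29^12 = 29^8·29^4 ≡ 1  ← first divisor giving 1
The order is 12.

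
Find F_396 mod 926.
140

Matrix identity: Q^n = [[F_(n+1), F_n], [F_n, F_(n-1)]] with Q = [[1,1],[1,0]].
n = 396 = 110001100₂. Square-and-multiply, entries mod 926:
Q^1 = [[1,1],[1,0]]
Q^3 = (Q^1)²·Q = [[3,2],[2,1]]
Q^6 = (Q^3)² = [[13,8],[8,5]]
Q^12 = (Q^6)² = [[233,144],[144,89]]
Q^24 = (Q^12)² = [[19,68],[68,877]]
Q^49 = (Q^24)²·Q = [[167,355],[355,738]]
Q^99 = (Q^49)²·Q = [[151,198],[198,879]]
Q^198 = (Q^99)² = [[889,220],[220,669]]
Q^396 = (Q^198)² = [[691,140],[140,551]]
F_396 mod 926 = Q^396[0][1] = 140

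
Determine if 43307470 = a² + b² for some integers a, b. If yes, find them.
Not possible

Factorization: 43307470 = 2 × 5 × 163^3
By Fermat: n is sum of two squares iff every prime p ≡ 3 (mod 4) appears to even power.
Prime(s) ≡ 3 (mod 4) with odd exponent: [(163, 3)]
Therefore 43307470 cannot be expressed as a² + b².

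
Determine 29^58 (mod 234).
133

Repeated squaring. Binary of 58 = 111010.
29^1 ≡ 29 (mod 234); 29^2 ≡ 139 (mod 234); 29^4 ≡ 133 (mod 234); 29^8 ≡ 139 (mod 234); 29^16 ≡ 133 (mod 234); 29^32 ≡ 139 (mod 234)
29^58 = 29^2 × 29^8 × 29^16 × 29^32 ≡ 133 (mod 234)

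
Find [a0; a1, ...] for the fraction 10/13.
[0; 1, 3, 3]

Euclidean algorithm steps:
10 = 0 × 13 + 10
13 = 1 × 10 + 3
10 = 3 × 3 + 1
3 = 3 × 1 + 0
Continued fraction: [0; 1, 3, 3]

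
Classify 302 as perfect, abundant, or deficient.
deficient

Proper divisors of 302: sum = 1 + 2 + 151 = 154
Since 154 < 302, 302 is deficient.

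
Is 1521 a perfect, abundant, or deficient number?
deficient

Proper divisors of 1521: sum = 1 + 3 + 9 + 13 + 39 + 117 + 169 + 507 = 858
Since 858 < 1521, 1521 is deficient.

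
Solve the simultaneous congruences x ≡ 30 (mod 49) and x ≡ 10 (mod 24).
226

Using Chinese Remainder Theorem:
M = 49 × 24 = 1176
M1 = 24, M2 = 49
y1 = 24^(-1) mod 49 = 47
y2 = 49^(-1) mod 24 = 1
x = (30×24×47 + 10×49×1) mod 1176 = 226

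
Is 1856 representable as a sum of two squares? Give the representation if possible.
16² + 40² (a=16, b=40)

Factorization: 1856 = 2^6 × 29
By Fermat: n is sum of two squares iff every prime p ≡ 3 (mod 4) appears to even power.
All primes ≡ 3 (mod 4) appear to even power.
Search a = 0, 1, 2, … for 1856 - a² a perfect square: first hit at a = 16: 1856 - 256 = 1600 = 40².
1856 = 16² + 40² = 256 + 1600 ✓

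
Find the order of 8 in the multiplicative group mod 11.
10

11 is prime, so ord(8) divides φ(11) = 10.
Divisors of 10: 1, 2, 5, 10.
Repeated squaring: 8^1 ≡ 8, 8^2 ≡ 9, 8^4 ≡ 4, 8^8 ≡ 5 (mod 11).
Test 8^d mod 11 for each divisor d in increasing order:
8^1 ≡ 8
8^2 ≡ 9
8^5 = 8^4·8^1 ≡ 10
8^10 = 8^8·8^2 ≡ 1  ← first divisor giving 1
The order is 10.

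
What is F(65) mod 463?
330

Matrix identity: Q^n = [[F_(n+1), F_n], [F_n, F_(n-1)]] with Q = [[1,1],[1,0]].
n = 65 = 1000001₂. Square-and-multiply, entries mod 463:
Q^1 = [[1,1],[1,0]]
Q^2 = (Q^1)² = [[2,1],[1,1]]
Q^4 = (Q^2)² = [[5,3],[3,2]]
Q^8 = (Q^4)² = [[34,21],[21,13]]
Q^16 = (Q^8)² = [[208,61],[61,147]]
Q^32 = (Q^16)² = [[222,357],[357,328]]
Q^65 = (Q^32)²·Q = [[368,330],[330,38]]
F_65 mod 463 = Q^65[0][1] = 330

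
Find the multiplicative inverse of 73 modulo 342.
253

gcd(73, 342) = 1, so the inverse exists.
Extended Euclidean algorithm on (342, 73):
342 = 4 × 73 + 50  ⟹  50 = (1)·342 + (-4)·73
73 = 1 × 50 + 23  ⟹  23 = (-1)·342 + (5)·73
50 = 2 × 23 + 4  ⟹  4 = (3)·342 + (-14)·73
23 = 5 × 4 + 3  ⟹  3 = (-16)·342 + (75)·73
4 = 1 × 3 + 1  ⟹  1 = (19)·342 + (-89)·73
So (-89)·73 ≡ 1 (mod 342), i.e. 73^(-1) ≡ -89 ≡ 253 (mod 342).
Check: 73 × 253 = 18469 ≡ 1 (mod 342)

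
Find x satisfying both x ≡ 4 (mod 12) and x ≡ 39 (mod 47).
556

Using Chinese Remainder Theorem:
M = 12 × 47 = 564
M1 = 47, M2 = 12
y1 = 47^(-1) mod 12 = 11
y2 = 12^(-1) mod 47 = 4
x = (4×47×11 + 39×12×4) mod 564 = 556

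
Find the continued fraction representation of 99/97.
[1; 48, 2]

Euclidean algorithm steps:
99 = 1 × 97 + 2
97 = 48 × 2 + 1
2 = 2 × 1 + 0
Continued fraction: [1; 48, 2]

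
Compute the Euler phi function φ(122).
60

122 = 2 × 61
φ(n) = n × ∏(1 - 1/p) for each prime p dividing n
φ(122) = 122 × (1 - 1/2) × (1 - 1/61) = 60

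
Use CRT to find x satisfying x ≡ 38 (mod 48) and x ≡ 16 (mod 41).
1574

Using Chinese Remainder Theorem:
M = 48 × 41 = 1968
M1 = 41, M2 = 48
y1 = 41^(-1) mod 48 = 41
y2 = 48^(-1) mod 41 = 6
x = (38×41×41 + 16×48×6) mod 1968 = 1574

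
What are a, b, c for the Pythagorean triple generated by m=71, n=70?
(141, 9940, 9941)

Euclid's formula: a = m² - n², b = 2mn, c = m² + n²
m = 71, n = 70
a = 71² - 70² = 5041 - 4900 = 141
b = 2 × 71 × 70 = 9940
c = 71² + 70² = 5041 + 4900 = 9941
Verification: 141² + 9940² = 19881 + 98803600 = 98823481 = 9941² ✓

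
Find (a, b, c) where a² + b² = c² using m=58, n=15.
(3139, 1740, 3589)

Euclid's formula: a = m² - n², b = 2mn, c = m² + n²
m = 58, n = 15
a = 58² - 15² = 3364 - 225 = 3139
b = 2 × 58 × 15 = 1740
c = 58² + 15² = 3364 + 225 = 3589
Verification: 3139² + 1740² = 9853321 + 3027600 = 12880921 = 3589² ✓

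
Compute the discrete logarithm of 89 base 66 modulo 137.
9

Baby-step giant-step with step n = ⌈√137⌉ = 12.
Baby steps 66^j mod 137 (j:value) for j=0..11: 0:1, 1:66, 2:109, 3:70, 4:99, 5:95, 6:105, 7:80, 8:74, 9:89, 10:120, 11:111.
h = 89 is already in the table at j=9, so x = 9.
Check: 66^9 ≡ 89 (mod 137).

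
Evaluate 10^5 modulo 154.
54

Repeated squaring. Binary of 5 = 101.
10^1 ≡ 10 (mod 154); 10^2 ≡ 100 (mod 154); 10^4 ≡ 144 (mod 154)
10^5 = 10^1 × 10^4 ≡ 54 (mod 154)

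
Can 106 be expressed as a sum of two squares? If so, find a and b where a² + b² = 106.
5² + 9² (a=5, b=9)

Factorization: 106 = 2 × 53
By Fermat: n is sum of two squares iff every prime p ≡ 3 (mod 4) appears to even power.
All primes ≡ 3 (mod 4) appear to even power.
Search a = 0, 1, 2, … for 106 - a² a perfect square: first hit at a = 5: 106 - 25 = 81 = 9².
106 = 5² + 9² = 25 + 81 ✓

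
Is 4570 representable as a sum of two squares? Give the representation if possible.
9² + 67² (a=9, b=67)

Factorization: 4570 = 2 × 5 × 457
By Fermat: n is sum of two squares iff every prime p ≡ 3 (mod 4) appears to even power.
All primes ≡ 3 (mod 4) appear to even power.
Search a = 0, 1, 2, … for 4570 - a² a perfect square: first hit at a = 9: 4570 - 81 = 4489 = 67².
4570 = 9² + 67² = 81 + 4489 ✓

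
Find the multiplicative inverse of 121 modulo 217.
165

gcd(121, 217) = 1, so the inverse exists.
Extended Euclidean algorithm on (217, 121):
217 = 1 × 121 + 96  ⟹  96 = (1)·217 + (-1)·121
121 = 1 × 96 + 25  ⟹  25 = (-1)·217 + (2)·121
96 = 3 × 25 + 21  ⟹  21 = (4)·217 + (-7)·121
25 = 1 × 21 + 4  ⟹  4 = (-5)·217 + (9)·121
21 = 5 × 4 + 1  ⟹  1 = (29)·217 + (-52)·121
So (-52)·121 ≡ 1 (mod 217), i.e. 121^(-1) ≡ -52 ≡ 165 (mod 217).
Check: 121 × 165 = 19965 ≡ 1 (mod 217)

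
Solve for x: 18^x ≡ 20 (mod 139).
26

Baby-step giant-step with step n = ⌈√139⌉ = 12.
Baby steps 18^j mod 139 (j:value) for j=0..11: 0:1, 1:18, 2:46, 3:133, 4:31, 5:2, 6:36, 7:92, 8:127, 9:62, 10:4, 11:72.
Giant-step multiplier: 18^(-12) ≡ 18^(138-12) = 18^126 ≡ 34 (mod 139).
Giant steps γ_i = 20·34^i mod 139: γ_0=20, γ_1=124, γ_2=46 (in table at j=2).
x = i·n + j = 2·12 + 2 = 26.
Check: 18^26 ≡ 20 (mod 139).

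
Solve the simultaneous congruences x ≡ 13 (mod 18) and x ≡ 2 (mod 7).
121

Using Chinese Remainder Theorem:
M = 18 × 7 = 126
M1 = 7, M2 = 18
y1 = 7^(-1) mod 18 = 13
y2 = 18^(-1) mod 7 = 2
x = (13×7×13 + 2×18×2) mod 126 = 121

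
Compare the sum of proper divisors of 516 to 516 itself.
abundant

Proper divisors of 516: sum = 1 + 2 + 3 + 4 + 6 + 12 + 43 + 86 + 129 + 172 + 258 = 716
Since 716 > 516, 516 is abundant.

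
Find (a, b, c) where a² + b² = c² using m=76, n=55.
(2751, 8360, 8801)

Euclid's formula: a = m² - n², b = 2mn, c = m² + n²
m = 76, n = 55
a = 76² - 55² = 5776 - 3025 = 2751
b = 2 × 76 × 55 = 8360
c = 76² + 55² = 5776 + 3025 = 8801
Verification: 2751² + 8360² = 7568001 + 69889600 = 77457601 = 8801² ✓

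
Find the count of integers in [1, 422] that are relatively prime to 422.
210

422 = 2 × 211
φ(n) = n × ∏(1 - 1/p) for each prime p dividing n
φ(422) = 422 × (1 - 1/2) × (1 - 1/211) = 210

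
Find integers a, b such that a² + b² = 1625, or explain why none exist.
5² + 40² (a=5, b=40)

Factorization: 1625 = 5^3 × 13
By Fermat: n is sum of two squares iff every prime p ≡ 3 (mod 4) appears to even power.
All primes ≡ 3 (mod 4) appear to even power.
Search a = 0, 1, 2, … for 1625 - a² a perfect square: first hit at a = 5: 1625 - 25 = 1600 = 40².
1625 = 5² + 40² = 25 + 1600 ✓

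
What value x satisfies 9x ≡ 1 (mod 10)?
9

gcd(9, 10) = 1, so the inverse exists.
Extended Euclidean algorithm on (10, 9):
10 = 1 × 9 + 1  ⟹  1 = (1)·10 + (-1)·9
So (-1)·9 ≡ 1 (mod 10), i.e. 9^(-1) ≡ -1 ≡ 9 (mod 10).
Check: 9 × 9 = 81 ≡ 1 (mod 10)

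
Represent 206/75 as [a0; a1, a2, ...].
[2; 1, 2, 1, 18]

Euclidean algorithm steps:
206 = 2 × 75 + 56
75 = 1 × 56 + 19
56 = 2 × 19 + 18
19 = 1 × 18 + 1
18 = 18 × 1 + 0
Continued fraction: [2; 1, 2, 1, 18]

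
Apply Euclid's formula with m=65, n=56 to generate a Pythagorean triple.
(1089, 7280, 7361)

Euclid's formula: a = m² - n², b = 2mn, c = m² + n²
m = 65, n = 56
a = 65² - 56² = 4225 - 3136 = 1089
b = 2 × 65 × 56 = 7280
c = 65² + 56² = 4225 + 3136 = 7361
Verification: 1089² + 7280² = 1185921 + 52998400 = 54184321 = 7361² ✓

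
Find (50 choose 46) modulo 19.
1

Using Lucas' theorem:
Write n=50 and k=46 in base 19:
n in base 19: [2, 12]
k in base 19: [2, 8]
C(50,46) mod 19 = ∏ C(n_i, k_i) mod 19
Digit binomials (mod 19): C(2,2) = 1; C(12,8) = 495 ≡ 1
Product: 1 × 1 = 1 ≡ 1 (mod 19)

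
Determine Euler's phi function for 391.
352

391 = 17 × 23
φ(n) = n × ∏(1 - 1/p) for each prime p dividing n
φ(391) = 391 × (1 - 1/17) × (1 - 1/23) = 352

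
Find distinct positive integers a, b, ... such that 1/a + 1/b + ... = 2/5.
1/3 + 1/15

Greedy algorithm:
2/5: ceiling(5/2) = 3, use 1/3
1/15: ceiling(15/1) = 15, use 1/15
Result: 2/5 = 1/3 + 1/15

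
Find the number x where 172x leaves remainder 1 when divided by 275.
8

gcd(172, 275) = 1, so the inverse exists.
Extended Euclidean algorithm on (275, 172):
275 = 1 × 172 + 103  ⟹  103 = (1)·275 + (-1)·172
172 = 1 × 103 + 69  ⟹  69 = (-1)·275 + (2)·172
103 = 1 × 69 + 34  ⟹  34 = (2)·275 + (-3)·172
69 = 2 × 34 + 1  ⟹  1 = (-5)·275 + (8)·172
So (8)·172 ≡ 1 (mod 275), i.e. 172^(-1) ≡ 8 (mod 275).
Check: 172 × 8 = 1376 ≡ 1 (mod 275)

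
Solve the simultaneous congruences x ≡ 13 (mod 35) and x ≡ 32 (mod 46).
538

Using Chinese Remainder Theorem:
M = 35 × 46 = 1610
M1 = 46, M2 = 35
y1 = 46^(-1) mod 35 = 16
y2 = 35^(-1) mod 46 = 25
x = (13×46×16 + 32×35×25) mod 1610 = 538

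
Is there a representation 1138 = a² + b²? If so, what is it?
7² + 33² (a=7, b=33)

Factorization: 1138 = 2 × 569
By Fermat: n is sum of two squares iff every prime p ≡ 3 (mod 4) appears to even power.
All primes ≡ 3 (mod 4) appear to even power.
Search a = 0, 1, 2, … for 1138 - a² a perfect square: first hit at a = 7: 1138 - 49 = 1089 = 33².
1138 = 7² + 33² = 49 + 1089 ✓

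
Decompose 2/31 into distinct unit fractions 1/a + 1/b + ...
1/16 + 1/496

Greedy algorithm:
2/31: ceiling(31/2) = 16, use 1/16
1/496: ceiling(496/1) = 496, use 1/496
Result: 2/31 = 1/16 + 1/496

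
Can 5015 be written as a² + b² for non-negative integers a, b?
Not possible

Factorization: 5015 = 5 × 17 × 59
By Fermat: n is sum of two squares iff every prime p ≡ 3 (mod 4) appears to even power.
Prime(s) ≡ 3 (mod 4) with odd exponent: [(59, 1)]
Therefore 5015 cannot be expressed as a² + b².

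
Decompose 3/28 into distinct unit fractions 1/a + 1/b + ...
1/10 + 1/140

Greedy algorithm:
3/28: ceiling(28/3) = 10, use 1/10
1/140: ceiling(140/1) = 140, use 1/140
Result: 3/28 = 1/10 + 1/140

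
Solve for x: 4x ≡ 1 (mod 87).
22

gcd(4, 87) = 1, so the inverse exists.
Extended Euclidean algorithm on (87, 4):
87 = 21 × 4 + 3  ⟹  3 = (1)·87 + (-21)·4
4 = 1 × 3 + 1  ⟹  1 = (-1)·87 + (22)·4
So (22)·4 ≡ 1 (mod 87), i.e. 4^(-1) ≡ 22 (mod 87).
Check: 4 × 22 = 88 ≡ 1 (mod 87)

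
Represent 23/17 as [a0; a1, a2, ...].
[1; 2, 1, 5]

Euclidean algorithm steps:
23 = 1 × 17 + 6
17 = 2 × 6 + 5
6 = 1 × 5 + 1
5 = 5 × 1 + 0
Continued fraction: [1; 2, 1, 5]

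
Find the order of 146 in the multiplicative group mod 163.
27

163 is prime, so ord(146) divides φ(163) = 162.
Divisors of 162: 1, 2, 3, 6, 9, 18, 27, 54, 81, 162.
Repeated squaring: 146^1 ≡ 146, 146^2 ≡ 126, 146^4 ≡ 65, 146^8 ≡ 150, 146^16 ≡ 6, 146^32 ≡ 36, 146^64 ≡ 155, 146^128 ≡ 64 (mod 163).
Test 146^d mod 163 for each divisor d in increasing order:
146^1 ≡ 146
146^2 ≡ 126
146^3 = 146^2·146^1 ≡ 140
146^6 = 146^4·146^2 ≡ 40
146^9 = 146^8·146^1 ≡ 58
146^18 = 146^16·146^2 ≡ 104
146^27 = 146^16·146^8·146^2·146^1 ≡ 1  ← first divisor giving 1
The order is 27.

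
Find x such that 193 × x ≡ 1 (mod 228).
13

gcd(193, 228) = 1, so the inverse exists.
Extended Euclidean algorithm on (228, 193):
228 = 1 × 193 + 35  ⟹  35 = (1)·228 + (-1)·193
193 = 5 × 35 + 18  ⟹  18 = (-5)·228 + (6)·193
35 = 1 × 18 + 17  ⟹  17 = (6)·228 + (-7)·193
18 = 1 × 17 + 1  ⟹  1 = (-11)·228 + (13)·193
So (13)·193 ≡ 1 (mod 228), i.e. 193^(-1) ≡ 13 (mod 228).
Check: 193 × 13 = 2509 ≡ 1 (mod 228)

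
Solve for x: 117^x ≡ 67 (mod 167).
81

Baby-step giant-step with step n = ⌈√167⌉ = 13.
Baby steps 117^j mod 167 (j:value) for j=0..12: 0:1, 1:117, 2:162, 3:83, 4:25, 5:86, 6:42, 7:71, 8:124, 9:146, 10:48, 11:105, 12:94.
Giant-step multiplier: 117^(-13) ≡ 117^(166-13) = 117^153 ≡ 160 (mod 167).
Giant steps γ_i = 67·160^i mod 167: γ_0=67, γ_1=32, γ_2=110, γ_3=65, γ_4=46, γ_5=12, γ_6=83 (in table at j=3).
x = i·n + j = 6·13 + 3 = 81.
Check: 117^81 ≡ 67 (mod 167).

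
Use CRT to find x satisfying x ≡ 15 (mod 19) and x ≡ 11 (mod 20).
91

Using Chinese Remainder Theorem:
M = 19 × 20 = 380
M1 = 20, M2 = 19
y1 = 20^(-1) mod 19 = 1
y2 = 19^(-1) mod 20 = 19
x = (15×20×1 + 11×19×19) mod 380 = 91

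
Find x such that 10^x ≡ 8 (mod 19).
15

Baby-step giant-step with step n = ⌈√19⌉ = 5.
Baby steps 10^j mod 19 (j:value) for j=0..4: 0:1, 1:10, 2:5, 3:12, 4:6.
Giant-step multiplier: 10^(-5) ≡ 10^(18-5) = 10^13 ≡ 13 (mod 19).
Giant steps γ_i = 8·13^i mod 19: γ_0=8, γ_1=9, γ_2=3, γ_3=1 (in table at j=0).
x = i·n + j = 3·5 + 0 = 15.
Check: 10^15 ≡ 8 (mod 19).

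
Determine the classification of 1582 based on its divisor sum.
deficient

Proper divisors of 1582: sum = 1 + 2 + 7 + 14 + 113 + 226 + 791 = 1154
Since 1154 < 1582, 1582 is deficient.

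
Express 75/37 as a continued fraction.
[2; 37]

Euclidean algorithm steps:
75 = 2 × 37 + 1
37 = 37 × 1 + 0
Continued fraction: [2; 37]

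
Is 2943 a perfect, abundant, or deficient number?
deficient

Proper divisors of 2943: sum = 1 + 3 + 9 + 27 + 109 + 327 + 981 = 1457
Since 1457 < 2943, 2943 is deficient.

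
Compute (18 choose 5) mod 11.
10

Using Lucas' theorem:
Write n=18 and k=5 in base 11:
n in base 11: [1, 7]
k in base 11: [0, 5]
C(18,5) mod 11 = ∏ C(n_i, k_i) mod 11
Digit binomials (mod 11): C(1,0) = 1; C(7,5) = 21 ≡ 10
Product: 1 × 10 = 10 ≡ 10 (mod 11)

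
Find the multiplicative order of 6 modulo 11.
10

11 is prime, so ord(6) divides φ(11) = 10.
Divisors of 10: 1, 2, 5, 10.
Repeated squaring: 6^1 ≡ 6, 6^2 ≡ 3, 6^4 ≡ 9, 6^8 ≡ 4 (mod 11).
Test 6^d mod 11 for each divisor d in increasing order:
6^1 ≡ 6
6^2 ≡ 3
6^5 = 6^4·6^1 ≡ 10
6^10 = 6^8·6^2 ≡ 1  ← first divisor giving 1
The order is 10.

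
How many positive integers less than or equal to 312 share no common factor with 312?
96

312 = 2^3 × 3 × 13
φ(n) = n × ∏(1 - 1/p) for each prime p dividing n
φ(312) = 312 × (1 - 1/2) × (1 - 1/3) × (1 - 1/13) = 96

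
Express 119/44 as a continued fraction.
[2; 1, 2, 2, 1, 1, 2]

Euclidean algorithm steps:
119 = 2 × 44 + 31
44 = 1 × 31 + 13
31 = 2 × 13 + 5
13 = 2 × 5 + 3
5 = 1 × 3 + 2
3 = 1 × 2 + 1
2 = 2 × 1 + 0
Continued fraction: [2; 1, 2, 2, 1, 1, 2]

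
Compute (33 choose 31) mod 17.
1

Using Lucas' theorem:
Write n=33 and k=31 in base 17:
n in base 17: [1, 16]
k in base 17: [1, 14]
C(33,31) mod 17 = ∏ C(n_i, k_i) mod 17
Digit binomials (mod 17): C(1,1) = 1; C(16,14) = 120 ≡ 1
Product: 1 × 1 = 1 ≡ 1 (mod 17)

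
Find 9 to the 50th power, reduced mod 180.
81

Repeated squaring. Binary of 50 = 110010.
9^1 ≡ 9 (mod 180); 9^2 ≡ 81 (mod 180); 9^4 ≡ 81 (mod 180); 9^8 ≡ 81 (mod 180); 9^16 ≡ 81 (mod 180); 9^32 ≡ 81 (mod 180)
9^50 = 9^2 × 9^16 × 9^32 ≡ 81 (mod 180)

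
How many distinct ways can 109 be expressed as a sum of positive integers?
541946240

p(n) counts ways to write n as a sum of positive integers (order ignored).
Euler's pentagonal recurrence: p(k) = p(k-1) + p(k-2) - p(k-5) - p(k-7) + p(k-12) + p(k-15) - ... (offsets j(3j∓1)/2, signs ++--, p(0)=1, p(<0)=0).
DP table for k = 0..108: p(0)=1, p(1)=1, p(2)=2, p(3)=3, p(4)=5, p(5)=7, p(6)=11, p(7)=15, p(8)=22, p(9)=30, p(10)=42, p(11)=56, p(12)=77, p(13)=101, p(14)=135, p(15)=176, p(16)=231, p(17)=297, p(18)=385, p(19)=490, p(20)=627, p(21)=792, p(22)=1002, p(23)=1255, p(24)=1575, p(25)=1958, p(26)=2436, p(27)=3010, p(28)=3718, p(29)=4565, p(30)=5604, p(31)=6842, p(32)=8349, p(33)=10143, p(34)=12310, p(35)=14883, p(36)=17977, p(37)=21637, p(38)=26015, p(39)=31185, p(40)=37338, p(41)=44583, p(42)=53174, p(43)=63261, p(44)=75175, p(45)=89134, p(46)=105558, p(47)=124754, p(48)=147273, p(49)=173525, p(50)=204226, p(51)=239943, p(52)=281589, p(53)=329931, p(54)=386155, p(55)=451276, p(56)=526823, p(57)=614154, p(58)=715220, p(59)=831820, p(60)=966467, p(61)=1121505, p(62)=1300156, p(63)=1505499, p(64)=1741630, p(65)=2012558, p(66)=2323520, p(67)=2679689, p(68)=3087735, p(69)=3554345, p(70)=4087968, p(71)=4697205, p(72)=5392783, p(73)=6185689, p(74)=7089500, p(75)=8118264, p(76)=9289091, p(77)=10619863, p(78)=12132164, p(79)=13848650, p(80)=15796476, p(81)=18004327, p(82)=20506255, p(83)=23338469, p(84)=26543660, p(85)=30167357, p(86)=34262962, p(87)=38887673, p(88)=44108109, p(89)=49995925, p(90)=56634173, p(91)=64112359, p(92)=72533807, p(93)=82010177, p(94)=92669720, p(95)=104651419, p(96)=118114304, p(97)=133230930, p(98)=150198136, p(99)=169229875, p(100)=190569292, p(101)=214481126, p(102)=241265379, p(103)=271248950, p(104)=304801365, p(105)=342325709, p(106)=384276336, p(107)=431149389, p(108)=483502844.
Final step: p(109) = p(108) + p(107) - p(104) - p(102) + p(97) + p(94) - p(87) - p(83) + p(74) + p(69) - p(58) - p(52) + p(39) + p(32) - p(17) - p(9)
= 483502844 + 431149389 - 304801365 - 241265379 + 133230930 + 92669720 - 38887673 - 23338469 + 7089500 + 3554345 - 715220 - 281589 + 31185 + 8349 - 297 - 30
= 541946240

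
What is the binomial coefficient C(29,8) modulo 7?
4

Using Lucas' theorem:
Write n=29 and k=8 in base 7:
n in base 7: [4, 1]
k in base 7: [1, 1]
C(29,8) mod 7 = ∏ C(n_i, k_i) mod 7
Digit binomials (mod 7): C(4,1) = 4; C(1,1) = 1
Product: 4 × 1 = 4 ≡ 4 (mod 7)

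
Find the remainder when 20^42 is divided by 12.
4

Repeated squaring. Binary of 42 = 101010.
20^1 ≡ 8 (mod 12); 20^2 ≡ 4 (mod 12); 20^4 ≡ 4 (mod 12); 20^8 ≡ 4 (mod 12); 20^16 ≡ 4 (mod 12); 20^32 ≡ 4 (mod 12)
20^42 = 20^2 × 20^8 × 20^32 ≡ 4 (mod 12)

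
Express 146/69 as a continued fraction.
[2; 8, 1, 1, 1, 2]

Euclidean algorithm steps:
146 = 2 × 69 + 8
69 = 8 × 8 + 5
8 = 1 × 5 + 3
5 = 1 × 3 + 2
3 = 1 × 2 + 1
2 = 2 × 1 + 0
Continued fraction: [2; 8, 1, 1, 1, 2]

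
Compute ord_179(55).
178

179 is prime, so ord(55) divides φ(179) = 178.
Divisors of 178: 1, 2, 89, 178.
Repeated squaring: 55^1 ≡ 55, 55^2 ≡ 161, 55^4 ≡ 145, 55^8 ≡ 82, 55^16 ≡ 101, 55^32 ≡ 177, 55^64 ≡ 4, 55^128 ≡ 16 (mod 179).
Test 55^d mod 179 for each divisor d in increasing order:
55^1 ≡ 55
55^2 ≡ 161
55^89 = 55^64·55^16·55^8·55^1 ≡ 178
55^178 = 55^128·55^32·55^16·55^2 ≡ 1  ← first divisor giving 1
The order is 178.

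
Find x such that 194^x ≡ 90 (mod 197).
192

Baby-step giant-step with step n = ⌈√197⌉ = 15.
Baby steps 194^j mod 197 (j:value) for j=0..14: 0:1, 1:194, 2:9, 3:170, 4:81, 5:151, 6:138, 7:177, 8:60, 9:17, 10:146, 11:153, 12:132, 13:195, 14:6.
Giant-step multiplier: 194^(-15) ≡ 194^(196-15) = 194^181 ≡ 186 (mod 197).
Giant steps γ_i = 90·186^i mod 197: γ_0=90, γ_1=192, γ_2=55, γ_3=183, γ_4=154, γ_5=79, γ_6=116, γ_7=103, γ_8=49, γ_9=52, γ_10=19, γ_11=185, γ_12=132 (in table at j=12).
x = i·n + j = 12·15 + 12 = 192.
Check: 194^192 ≡ 90 (mod 197).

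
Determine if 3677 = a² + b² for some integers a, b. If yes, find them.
14² + 59² (a=14, b=59)

Factorization: 3677 = 3677
By Fermat: n is sum of two squares iff every prime p ≡ 3 (mod 4) appears to even power.
All primes ≡ 3 (mod 4) appear to even power.
Search a = 0, 1, 2, … for 3677 - a² a perfect square: first hit at a = 14: 3677 - 196 = 3481 = 59².
3677 = 14² + 59² = 196 + 3481 ✓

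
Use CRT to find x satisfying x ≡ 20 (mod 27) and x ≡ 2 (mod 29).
263

Using Chinese Remainder Theorem:
M = 27 × 29 = 783
M1 = 29, M2 = 27
y1 = 29^(-1) mod 27 = 14
y2 = 27^(-1) mod 29 = 14
x = (20×29×14 + 2×27×14) mod 783 = 263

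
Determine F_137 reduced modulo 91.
41

Matrix identity: Q^n = [[F_(n+1), F_n], [F_n, F_(n-1)]] with Q = [[1,1],[1,0]].
n = 137 = 10001001₂. Square-and-multiply, entries mod 91:
Q^1 = [[1,1],[1,0]]
Q^2 = (Q^1)² = [[2,1],[1,1]]
Q^4 = (Q^2)² = [[5,3],[3,2]]
Q^8 = (Q^4)² = [[34,21],[21,13]]
Q^17 = (Q^8)²·Q = [[36,50],[50,77]]
Q^34 = (Q^17)² = [[65,8],[8,57]]
Q^68 = (Q^34)² = [[12,66],[66,37]]
Q^137 = (Q^68)²·Q = [[90,41],[41,49]]
F_137 mod 91 = Q^137[0][1] = 41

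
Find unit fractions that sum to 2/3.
1/2 + 1/6

Greedy algorithm:
2/3: ceiling(3/2) = 2, use 1/2
1/6: ceiling(6/1) = 6, use 1/6
Result: 2/3 = 1/2 + 1/6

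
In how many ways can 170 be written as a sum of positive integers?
274768617130

p(n) counts ways to write n as a sum of positive integers (order ignored).
Euler's pentagonal recurrence: p(k) = p(k-1) + p(k-2) - p(k-5) - p(k-7) + p(k-12) + p(k-15) - ... (offsets j(3j∓1)/2, signs ++--, p(0)=1, p(<0)=0).
DP table for k = 0..169: p(0)=1, p(1)=1, p(2)=2, p(3)=3, p(4)=5, p(5)=7, p(6)=11, p(7)=15, p(8)=22, p(9)=30, p(10)=42, p(11)=56, p(12)=77, p(13)=101, p(14)=135, p(15)=176, p(16)=231, p(17)=297, p(18)=385, p(19)=490, p(20)=627, p(21)=792, p(22)=1002, p(23)=1255, p(24)=1575, p(25)=1958, p(26)=2436, p(27)=3010, p(28)=3718, p(29)=4565, p(30)=5604, p(31)=6842, p(32)=8349, p(33)=10143, p(34)=12310, p(35)=14883, p(36)=17977, p(37)=21637, p(38)=26015, p(39)=31185, p(40)=37338, p(41)=44583, p(42)=53174, p(43)=63261, p(44)=75175, p(45)=89134, p(46)=105558, p(47)=124754, p(48)=147273, p(49)=173525, p(50)=204226, p(51)=239943, p(52)=281589, p(53)=329931, p(54)=386155, p(55)=451276, p(56)=526823, p(57)=614154, p(58)=715220, p(59)=831820, p(60)=966467, p(61)=1121505, p(62)=1300156, p(63)=1505499, p(64)=1741630, p(65)=2012558, p(66)=2323520, p(67)=2679689, p(68)=3087735, p(69)=3554345, p(70)=4087968, p(71)=4697205, p(72)=5392783, p(73)=6185689, p(74)=7089500, p(75)=8118264, p(76)=9289091, p(77)=10619863, p(78)=12132164, p(79)=13848650, p(80)=15796476, p(81)=18004327, p(82)=20506255, p(83)=23338469, p(84)=26543660, p(85)=30167357, p(86)=34262962, p(87)=38887673, p(88)=44108109, p(89)=49995925, p(90)=56634173, p(91)=64112359, p(92)=72533807, p(93)=82010177, p(94)=92669720, p(95)=104651419, p(96)=118114304, p(97)=133230930, p(98)=150198136, p(99)=169229875, p(100)=190569292, p(101)=214481126, p(102)=241265379, p(103)=271248950, p(104)=304801365, p(105)=342325709, p(106)=384276336, p(107)=431149389, p(108)=483502844, p(109)=541946240, p(110)=607163746, p(111)=679903203, p(112)=761002156, p(113)=851376628, p(114)=952050665, p(115)=1064144451, p(116)=1188908248, p(117)=1327710076, p(118)=1482074143, p(119)=1653668665, p(120)=1844349560, p(121)=2056148051, p(122)=2291320912, p(123)=2552338241, p(124)=2841940500, p(125)=3163127352, p(126)=3519222692, p(127)=3913864295, p(128)=4351078600, p(129)=4835271870, p(130)=5371315400, p(131)=5964539504, p(132)=6620830889, p(133)=7346629512, p(134)=8149040695, p(135)=9035836076, p(136)=10015581680, p(137)=11097645016, p(138)=12292341831, p(139)=13610949895, p(140)=15065878135, p(141)=16670689208, p(142)=18440293320, p(143)=20390982757, p(144)=22540654445, p(145)=24908858009, p(146)=27517052599, p(147)=30388671978, p(148)=33549419497, p(149)=37027355200, p(150)=40853235313, p(151)=45060624582, p(152)=49686288421, p(153)=54770336324, p(154)=60356673280, p(155)=66493182097, p(156)=73232243759, p(157)=80630964769, p(158)=88751778802, p(159)=97662728555, p(160)=107438159466, p(161)=118159068427, p(162)=129913904637, p(163)=142798995930, p(164)=156919475295, p(165)=172389800255, p(166)=189334822579, p(167)=207890420102, p(168)=228204732751, p(169)=250438925115.
Final step: p(170) = p(169) + p(168) - p(165) - p(163) + p(158) + p(155) - p(148) - p(144) + p(135) + p(130) - p(119) - p(113) + p(100) + p(93) - p(78) - p(70) + p(53) + p(44) - p(25) - p(15)
= 250438925115 + 228204732751 - 172389800255 - 142798995930 + 88751778802 + 66493182097 - 33549419497 - 22540654445 + 9035836076 + 5371315400 - 1653668665 - 851376628 + 190569292 + 82010177 - 12132164 - 4087968 + 329931 + 75175 - 1958 - 176
= 274768617130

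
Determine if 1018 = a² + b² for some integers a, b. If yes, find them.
17² + 27² (a=17, b=27)

Factorization: 1018 = 2 × 509
By Fermat: n is sum of two squares iff every prime p ≡ 3 (mod 4) appears to even power.
All primes ≡ 3 (mod 4) appear to even power.
Search a = 0, 1, 2, … for 1018 - a² a perfect square: first hit at a = 17: 1018 - 289 = 729 = 27².
1018 = 17² + 27² = 289 + 729 ✓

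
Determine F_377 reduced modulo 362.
149

Matrix identity: Q^n = [[F_(n+1), F_n], [F_n, F_(n-1)]] with Q = [[1,1],[1,0]].
n = 377 = 101111001₂. Square-and-multiply, entries mod 362:
Q^1 = [[1,1],[1,0]]
Q^2 = (Q^1)² = [[2,1],[1,1]]
Q^5 = (Q^2)²·Q = [[8,5],[5,3]]
Q^11 = (Q^5)²·Q = [[144,89],[89,55]]
Q^23 = (Q^11)²·Q = [[32,59],[59,335]]
Q^47 = (Q^23)²·Q = [[94,161],[161,295]]
Q^94 = (Q^47)² = [[5,3],[3,2]]
Q^188 = (Q^94)² = [[34,21],[21,13]]
Q^377 = (Q^188)²·Q = [[50,149],[149,263]]
F_377 mod 362 = Q^377[0][1] = 149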